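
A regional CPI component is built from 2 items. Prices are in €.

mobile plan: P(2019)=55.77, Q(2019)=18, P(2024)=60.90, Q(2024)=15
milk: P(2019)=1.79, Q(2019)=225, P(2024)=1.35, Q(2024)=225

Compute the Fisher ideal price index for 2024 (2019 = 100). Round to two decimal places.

Laspeyres component (base-period weights):
ΣP(2024)Q(2019) = 60.90×18 + 1.35×225 = 1096.2 + 303.75 = 1399.95
ΣP(2019)Q(2019) = 55.77×18 + 1.79×225 = 1003.86 + 402.75 = 1406.61
L = 1399.95 / 1406.61 × 100 = 99.5265
Paasche component (current-period weights):
ΣP(2024)Q(2024) = 60.90×15 + 1.35×225 = 913.5 + 303.75 = 1217.25
ΣP(2019)Q(2024) = 55.77×15 + 1.79×225 = 836.55 + 402.75 = 1239.3
P = 1217.25 / 1239.3 × 100 = 98.2208
Fisher = √(L × P) = √(99.5265 × 98.2208) = 98.8715

98.87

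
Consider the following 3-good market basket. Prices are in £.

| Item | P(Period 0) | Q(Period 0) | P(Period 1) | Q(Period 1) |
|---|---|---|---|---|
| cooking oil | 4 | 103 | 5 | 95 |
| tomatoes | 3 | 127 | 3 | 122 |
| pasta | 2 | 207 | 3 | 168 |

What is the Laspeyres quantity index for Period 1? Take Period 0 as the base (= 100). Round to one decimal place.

89.6

Laspeyres quantity index uses base-period prices as weights.
ΣP(Period 0)·Q(Period 1) = 4×95 + 3×122 + 2×168 = 380 + 366 + 336 = 1082
ΣP(Period 0)·Q(Period 0) = 4×103 + 3×127 + 2×207 = 412 + 381 + 414 = 1207
Index = 1082 / 1207 × 100 = 89.6437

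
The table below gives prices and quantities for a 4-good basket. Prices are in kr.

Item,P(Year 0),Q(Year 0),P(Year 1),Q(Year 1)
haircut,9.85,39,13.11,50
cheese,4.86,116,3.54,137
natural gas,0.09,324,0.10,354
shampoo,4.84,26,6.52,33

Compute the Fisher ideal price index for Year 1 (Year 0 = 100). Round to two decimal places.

Laspeyres component (base-period weights):
ΣP(Year 1)Q(Year 0) = 13.11×39 + 3.54×116 + 0.10×324 + 6.52×26 = 511.29 + 410.64 + 32.4 + 169.52 = 1123.85
ΣP(Year 0)Q(Year 0) = 9.85×39 + 4.86×116 + 0.09×324 + 4.84×26 = 384.15 + 563.76 + 29.16 + 125.84 = 1102.91
L = 1123.85 / 1102.91 × 100 = 101.8986
Paasche component (current-period weights):
ΣP(Year 1)Q(Year 1) = 13.11×50 + 3.54×137 + 0.10×354 + 6.52×33 = 655.5 + 484.98 + 35.4 + 215.16 = 1391.04
ΣP(Year 0)Q(Year 1) = 9.85×50 + 4.86×137 + 0.09×354 + 4.84×33 = 492.5 + 665.82 + 31.86 + 159.72 = 1349.9
P = 1391.04 / 1349.9 × 100 = 103.0476
Fisher = √(L × P) = √(101.8986 × 103.0476) = 102.4715

102.47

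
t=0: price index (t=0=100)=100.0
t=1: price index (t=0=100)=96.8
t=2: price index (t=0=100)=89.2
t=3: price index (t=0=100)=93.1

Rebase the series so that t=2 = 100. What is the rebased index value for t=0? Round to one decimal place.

112.1

Rebased(t=0) = 100.0 / 89.2 × 100 = 112.1076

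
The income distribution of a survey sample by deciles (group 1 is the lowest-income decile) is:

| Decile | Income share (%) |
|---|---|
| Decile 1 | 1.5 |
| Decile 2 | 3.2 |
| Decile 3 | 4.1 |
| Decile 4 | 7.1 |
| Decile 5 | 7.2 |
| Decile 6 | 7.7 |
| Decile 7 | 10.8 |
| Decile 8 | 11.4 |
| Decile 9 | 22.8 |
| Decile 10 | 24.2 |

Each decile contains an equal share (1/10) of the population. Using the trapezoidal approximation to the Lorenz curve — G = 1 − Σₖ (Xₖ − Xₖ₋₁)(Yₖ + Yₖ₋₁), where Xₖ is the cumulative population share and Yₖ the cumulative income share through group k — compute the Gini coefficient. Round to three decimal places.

0.390

Cumulative income shares Yₖ: 0.0150, 0.0470, 0.0880, 0.1590, 0.2310, 0.3080, 0.4160, 0.5300, 0.7580, 1.0000
Σ (Xₖ−Xₖ₋₁)(Yₖ+Yₖ₋₁) = (1/10)(0.0150+0.0000) + (1/10)(0.0470+0.0150) + (1/10)(0.0880+0.0470) + (1/10)(0.1590+0.0880) + (1/10)(0.2310+0.1590) + (1/10)(0.3080+0.2310) + (1/10)(0.4160+0.3080) + (1/10)(0.5300+0.4160) + (1/10)(0.7580+0.5300) + (1/10)(1.0000+0.7580)
  = 0.0015 + 0.0062 + 0.0135 + 0.0247 + 0.0390 + 0.0539 + 0.0724 + 0.0946 + 0.1288 + 0.1758 = 0.6104
G = 1 − 0.6104 = 0.3896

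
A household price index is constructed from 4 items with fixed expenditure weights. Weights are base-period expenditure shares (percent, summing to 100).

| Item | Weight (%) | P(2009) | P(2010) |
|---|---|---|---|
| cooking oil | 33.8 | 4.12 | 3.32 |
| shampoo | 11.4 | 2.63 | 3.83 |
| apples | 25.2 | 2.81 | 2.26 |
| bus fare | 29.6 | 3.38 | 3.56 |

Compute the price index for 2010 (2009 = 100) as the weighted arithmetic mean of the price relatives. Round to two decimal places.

cooking oil: 33.8 × (3.32/4.12) = 33.8 × 0.805825 = 27.2369
shampoo: 11.4 × (3.83/2.63) = 11.4 × 1.456274 = 16.6015
apples: 25.2 × (2.26/2.81) = 25.2 × 0.804270 = 20.2676
bus fare: 29.6 × (3.56/3.38) = 29.6 × 1.053254 = 31.1763
Index = Σ wᵢ·(p₁ᵢ/p₀ᵢ) = 27.2369 + 16.6015 + 20.2676 + 31.1763 = 95.2824

95.28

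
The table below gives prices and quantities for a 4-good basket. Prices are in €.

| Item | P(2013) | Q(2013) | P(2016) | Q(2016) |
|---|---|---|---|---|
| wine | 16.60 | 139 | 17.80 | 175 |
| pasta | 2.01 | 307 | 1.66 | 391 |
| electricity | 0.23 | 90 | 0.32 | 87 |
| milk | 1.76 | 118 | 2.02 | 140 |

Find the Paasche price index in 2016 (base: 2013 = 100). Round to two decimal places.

Paasche price index uses current-period quantities as weights.
ΣP(2016)·Q(2016) = 17.80×175 + 1.66×391 + 0.32×87 + 2.02×140 = 3115 + 649.06 + 27.84 + 282.8 = 4074.7
ΣP(2013)·Q(2016) = 16.60×175 + 2.01×391 + 0.23×87 + 1.76×140 = 2905 + 785.91 + 20.01 + 246.4 = 3957.32
Index = 4074.7 / 3957.32 × 100 = 102.9661

102.97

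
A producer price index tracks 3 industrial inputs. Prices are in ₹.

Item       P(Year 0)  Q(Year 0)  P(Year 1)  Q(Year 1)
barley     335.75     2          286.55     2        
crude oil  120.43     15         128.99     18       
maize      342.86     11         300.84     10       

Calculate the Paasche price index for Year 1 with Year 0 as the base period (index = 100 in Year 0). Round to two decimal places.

94.18

Paasche price index uses current-period quantities as weights.
ΣP(Year 1)·Q(Year 1) = 286.55×2 + 128.99×18 + 300.84×10 = 573.1 + 2321.82 + 3008.4 = 5903.32
ΣP(Year 0)·Q(Year 1) = 335.75×2 + 120.43×18 + 342.86×10 = 671.5 + 2167.74 + 3428.6 = 6267.84
Index = 5903.32 / 6267.84 × 100 = 94.1843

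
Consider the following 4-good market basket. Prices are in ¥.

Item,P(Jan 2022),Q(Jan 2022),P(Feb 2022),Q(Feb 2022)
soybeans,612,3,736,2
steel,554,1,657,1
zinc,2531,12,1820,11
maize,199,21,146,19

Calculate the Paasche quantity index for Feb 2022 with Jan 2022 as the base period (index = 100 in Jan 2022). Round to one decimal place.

89.7

Paasche quantity index uses current-period prices as weights.
ΣP(Feb 2022)·Q(Feb 2022) = 736×2 + 657×1 + 1820×11 + 146×19 = 1472 + 657 + 20020 + 2774 = 24923
ΣP(Feb 2022)·Q(Jan 2022) = 736×3 + 657×1 + 1820×12 + 146×21 = 2208 + 657 + 21840 + 3066 = 27771
Index = 24923 / 27771 × 100 = 89.7447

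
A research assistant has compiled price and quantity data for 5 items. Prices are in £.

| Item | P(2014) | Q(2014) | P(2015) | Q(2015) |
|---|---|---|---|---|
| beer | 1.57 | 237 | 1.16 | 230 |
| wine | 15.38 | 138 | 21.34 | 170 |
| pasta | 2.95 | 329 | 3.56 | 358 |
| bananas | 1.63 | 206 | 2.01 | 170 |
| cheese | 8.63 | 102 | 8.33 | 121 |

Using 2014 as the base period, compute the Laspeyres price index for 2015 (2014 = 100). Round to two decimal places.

120.80

Laspeyres price index uses base-period quantities as weights.
ΣP(2015)·Q(2014) = 1.16×237 + 21.34×138 + 3.56×329 + 2.01×206 + 8.33×102 = 274.92 + 2944.92 + 1171.24 + 414.06 + 849.66 = 5654.8
ΣP(2014)·Q(2014) = 1.57×237 + 15.38×138 + 2.95×329 + 1.63×206 + 8.63×102 = 372.09 + 2122.44 + 970.55 + 335.78 + 880.26 = 4681.12
Index = 5654.8 / 4681.12 × 100 = 120.8002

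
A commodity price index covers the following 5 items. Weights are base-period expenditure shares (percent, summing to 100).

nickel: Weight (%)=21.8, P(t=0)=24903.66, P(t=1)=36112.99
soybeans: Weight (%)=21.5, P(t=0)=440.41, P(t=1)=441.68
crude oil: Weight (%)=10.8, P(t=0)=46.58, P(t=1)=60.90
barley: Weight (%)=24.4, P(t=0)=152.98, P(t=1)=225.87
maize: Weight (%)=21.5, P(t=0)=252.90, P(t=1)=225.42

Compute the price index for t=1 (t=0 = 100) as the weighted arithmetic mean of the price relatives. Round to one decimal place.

122.5

nickel: 21.8 × (36112.99/24903.66) = 21.8 × 1.450108 = 31.6123
soybeans: 21.5 × (441.68/440.41) = 21.5 × 1.002884 = 21.5620
crude oil: 10.8 × (60.90/46.58) = 10.8 × 1.307428 = 14.1202
barley: 24.4 × (225.87/152.98) = 24.4 × 1.476468 = 36.0258
maize: 21.5 × (225.42/252.90) = 21.5 × 0.891340 = 19.1638
Index = Σ wᵢ·(p₁ᵢ/p₀ᵢ) = 31.6123 + 21.5620 + 14.1202 + 36.0258 + 19.1638 = 122.4842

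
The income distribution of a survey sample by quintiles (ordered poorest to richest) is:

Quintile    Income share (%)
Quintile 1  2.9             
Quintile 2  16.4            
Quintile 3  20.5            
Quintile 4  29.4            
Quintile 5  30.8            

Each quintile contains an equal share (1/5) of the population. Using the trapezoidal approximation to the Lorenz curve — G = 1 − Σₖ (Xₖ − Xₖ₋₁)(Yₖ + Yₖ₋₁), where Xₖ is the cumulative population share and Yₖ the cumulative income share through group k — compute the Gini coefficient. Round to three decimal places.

0.275

Cumulative income shares Yₖ: 0.0290, 0.1930, 0.3980, 0.6920, 1.0000
Σ (Xₖ−Xₖ₋₁)(Yₖ+Yₖ₋₁) = (1/5)(0.0290+0.0000) + (1/5)(0.1930+0.0290) + (1/5)(0.3980+0.1930) + (1/5)(0.6920+0.3980) + (1/5)(1.0000+0.6920)
  = 0.0058 + 0.0444 + 0.1182 + 0.2180 + 0.3384 = 0.7248
G = 1 − 0.7248 = 0.2752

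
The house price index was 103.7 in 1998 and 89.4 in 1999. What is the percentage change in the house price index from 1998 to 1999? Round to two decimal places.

-13.79%

Change = (89.4 − 103.7) / 103.7 × 100
       = -14.3 / 103.7 × 100 = -13.7898%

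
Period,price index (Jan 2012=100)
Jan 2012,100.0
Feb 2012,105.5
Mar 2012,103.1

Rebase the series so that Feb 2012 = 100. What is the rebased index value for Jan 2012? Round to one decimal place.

Rebased(Jan 2012) = 100.0 / 105.5 × 100 = 94.7867

94.8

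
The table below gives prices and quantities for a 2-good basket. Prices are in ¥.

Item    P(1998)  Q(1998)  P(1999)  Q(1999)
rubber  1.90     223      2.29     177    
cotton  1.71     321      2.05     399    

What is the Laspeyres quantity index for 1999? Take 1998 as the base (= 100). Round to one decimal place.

Laspeyres quantity index uses base-period prices as weights.
ΣP(1998)·Q(1999) = 1.90×177 + 1.71×399 = 336.3 + 682.29 = 1018.59
ΣP(1998)·Q(1998) = 1.90×223 + 1.71×321 = 423.7 + 548.91 = 972.61
Index = 1018.59 / 972.61 × 100 = 104.7275

104.7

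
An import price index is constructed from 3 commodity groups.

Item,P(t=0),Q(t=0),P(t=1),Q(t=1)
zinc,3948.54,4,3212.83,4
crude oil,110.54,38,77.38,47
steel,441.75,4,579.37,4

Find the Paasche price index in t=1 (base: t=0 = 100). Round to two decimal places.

82.64

Paasche price index uses current-period quantities as weights.
ΣP(t=1)·Q(t=1) = 3212.83×4 + 77.38×47 + 579.37×4 = 12851.32 + 3636.86 + 2317.48 = 18805.66
ΣP(t=0)·Q(t=1) = 3948.54×4 + 110.54×47 + 441.75×4 = 15794.16 + 5195.38 + 1767 = 22756.54
Index = 18805.66 / 22756.54 × 100 = 82.6385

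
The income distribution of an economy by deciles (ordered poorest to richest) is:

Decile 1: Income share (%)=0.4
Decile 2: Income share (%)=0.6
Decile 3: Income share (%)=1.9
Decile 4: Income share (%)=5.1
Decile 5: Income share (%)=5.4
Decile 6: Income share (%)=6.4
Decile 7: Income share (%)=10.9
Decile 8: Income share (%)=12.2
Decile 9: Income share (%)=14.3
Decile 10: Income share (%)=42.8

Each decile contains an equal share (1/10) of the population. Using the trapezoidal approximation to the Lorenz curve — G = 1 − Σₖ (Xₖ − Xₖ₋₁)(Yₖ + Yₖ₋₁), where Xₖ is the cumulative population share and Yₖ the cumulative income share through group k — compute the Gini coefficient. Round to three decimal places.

Cumulative income shares Yₖ: 0.0040, 0.0100, 0.0290, 0.0800, 0.1340, 0.1980, 0.3070, 0.4290, 0.5720, 1.0000
Σ (Xₖ−Xₖ₋₁)(Yₖ+Yₖ₋₁) = (1/10)(0.0040+0.0000) + (1/10)(0.0100+0.0040) + (1/10)(0.0290+0.0100) + (1/10)(0.0800+0.0290) + (1/10)(0.1340+0.0800) + (1/10)(0.1980+0.1340) + (1/10)(0.3070+0.1980) + (1/10)(0.4290+0.3070) + (1/10)(0.5720+0.4290) + (1/10)(1.0000+0.5720)
  = 0.0004 + 0.0014 + 0.0039 + 0.0109 + 0.0214 + 0.0332 + 0.0505 + 0.0736 + 0.1001 + 0.1572 = 0.4526
G = 1 − 0.4526 = 0.5474

0.547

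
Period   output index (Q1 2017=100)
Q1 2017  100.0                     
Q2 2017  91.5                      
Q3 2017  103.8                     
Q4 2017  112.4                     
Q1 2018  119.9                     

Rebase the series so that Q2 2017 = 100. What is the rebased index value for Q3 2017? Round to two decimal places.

113.44

Rebased(Q3 2017) = 103.8 / 91.5 × 100 = 113.4426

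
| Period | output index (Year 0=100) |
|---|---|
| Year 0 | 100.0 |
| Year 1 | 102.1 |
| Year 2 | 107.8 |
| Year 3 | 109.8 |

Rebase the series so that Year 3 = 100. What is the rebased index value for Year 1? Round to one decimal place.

Rebased(Year 1) = 102.1 / 109.8 × 100 = 92.9872

93.0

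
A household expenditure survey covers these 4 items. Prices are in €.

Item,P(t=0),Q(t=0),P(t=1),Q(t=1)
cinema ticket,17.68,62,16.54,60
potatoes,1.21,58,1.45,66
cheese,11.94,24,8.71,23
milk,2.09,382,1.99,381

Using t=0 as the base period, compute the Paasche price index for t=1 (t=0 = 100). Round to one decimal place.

Paasche price index uses current-period quantities as weights.
ΣP(t=1)·Q(t=1) = 16.54×60 + 1.45×66 + 8.71×23 + 1.99×381 = 992.4 + 95.7 + 200.33 + 758.19 = 2046.62
ΣP(t=0)·Q(t=1) = 17.68×60 + 1.21×66 + 11.94×23 + 2.09×381 = 1060.8 + 79.86 + 274.62 + 796.29 = 2211.57
Index = 2046.62 / 2211.57 × 100 = 92.5415

92.5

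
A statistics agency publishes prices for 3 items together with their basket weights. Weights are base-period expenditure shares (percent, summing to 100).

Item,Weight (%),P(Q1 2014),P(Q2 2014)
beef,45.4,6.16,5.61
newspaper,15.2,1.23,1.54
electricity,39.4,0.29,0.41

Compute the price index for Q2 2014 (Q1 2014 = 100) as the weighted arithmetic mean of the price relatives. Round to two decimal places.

beef: 45.4 × (5.61/6.16) = 45.4 × 0.910714 = 41.3464
newspaper: 15.2 × (1.54/1.23) = 15.2 × 1.252033 = 19.0309
electricity: 39.4 × (0.41/0.29) = 39.4 × 1.413793 = 55.7034
Index = Σ wᵢ·(p₁ᵢ/p₀ᵢ) = 41.3464 + 19.0309 + 55.7034 = 116.0808

116.08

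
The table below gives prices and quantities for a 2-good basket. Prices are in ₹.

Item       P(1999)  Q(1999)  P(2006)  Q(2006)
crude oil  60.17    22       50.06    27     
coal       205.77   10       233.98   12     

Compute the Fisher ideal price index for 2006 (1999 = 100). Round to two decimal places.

101.68

Laspeyres component (base-period weights):
ΣP(2006)Q(1999) = 50.06×22 + 233.98×10 = 1101.32 + 2339.8 = 3441.12
ΣP(1999)Q(1999) = 60.17×22 + 205.77×10 = 1323.74 + 2057.7 = 3381.44
L = 3441.12 / 3381.44 × 100 = 101.7649
Paasche component (current-period weights):
ΣP(2006)Q(2006) = 50.06×27 + 233.98×12 = 1351.62 + 2807.76 = 4159.38
ΣP(1999)Q(2006) = 60.17×27 + 205.77×12 = 1624.59 + 2469.24 = 4093.83
P = 4159.38 / 4093.83 × 100 = 101.6012
Fisher = √(L × P) = √(101.7649 × 101.6012) = 101.6830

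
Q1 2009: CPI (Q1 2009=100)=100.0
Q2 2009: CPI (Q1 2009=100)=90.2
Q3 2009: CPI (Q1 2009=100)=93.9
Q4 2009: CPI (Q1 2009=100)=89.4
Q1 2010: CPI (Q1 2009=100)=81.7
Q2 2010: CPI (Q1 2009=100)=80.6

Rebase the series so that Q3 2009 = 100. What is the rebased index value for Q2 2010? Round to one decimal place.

Rebased(Q2 2010) = 80.6 / 93.9 × 100 = 85.8360

85.8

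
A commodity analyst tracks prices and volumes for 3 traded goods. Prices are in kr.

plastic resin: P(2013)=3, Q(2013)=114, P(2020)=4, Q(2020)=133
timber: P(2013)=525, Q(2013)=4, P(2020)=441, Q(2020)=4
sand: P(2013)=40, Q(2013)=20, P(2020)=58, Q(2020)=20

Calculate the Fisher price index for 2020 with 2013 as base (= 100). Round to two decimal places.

Laspeyres component (base-period weights):
ΣP(2020)Q(2013) = 4×114 + 441×4 + 58×20 = 456 + 1764 + 1160 = 3380
ΣP(2013)Q(2013) = 3×114 + 525×4 + 40×20 = 342 + 2100 + 800 = 3242
L = 3380 / 3242 × 100 = 104.2566
Paasche component (current-period weights):
ΣP(2020)Q(2020) = 4×133 + 441×4 + 58×20 = 532 + 1764 + 1160 = 3456
ΣP(2013)Q(2020) = 3×133 + 525×4 + 40×20 = 399 + 2100 + 800 = 3299
P = 3456 / 3299 × 100 = 104.7590
Fisher = √(L × P) = √(104.2566 × 104.7590) = 104.5075

104.51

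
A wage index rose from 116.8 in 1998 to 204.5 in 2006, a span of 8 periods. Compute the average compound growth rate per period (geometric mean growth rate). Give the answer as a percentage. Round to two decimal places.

7.25%

Growth factor = (204.5/116.8)^(1/8) = (1.750856)^(1/8) = 1.072522
Growth rate = 1.072522 − 1 = 0.072522 = 7.2522%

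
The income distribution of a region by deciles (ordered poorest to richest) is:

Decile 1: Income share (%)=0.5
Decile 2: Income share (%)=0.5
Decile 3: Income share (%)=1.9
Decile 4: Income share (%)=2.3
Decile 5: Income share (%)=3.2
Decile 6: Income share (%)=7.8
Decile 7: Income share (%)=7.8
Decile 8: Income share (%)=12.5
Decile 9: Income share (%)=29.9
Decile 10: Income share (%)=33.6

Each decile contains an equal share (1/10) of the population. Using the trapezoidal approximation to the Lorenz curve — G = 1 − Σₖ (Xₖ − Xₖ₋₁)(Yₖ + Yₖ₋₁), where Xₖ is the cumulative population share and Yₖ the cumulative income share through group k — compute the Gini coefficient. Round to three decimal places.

Cumulative income shares Yₖ: 0.0050, 0.0100, 0.0290, 0.0520, 0.0840, 0.1620, 0.2400, 0.3650, 0.6640, 1.0000
Σ (Xₖ−Xₖ₋₁)(Yₖ+Yₖ₋₁) = (1/10)(0.0050+0.0000) + (1/10)(0.0100+0.0050) + (1/10)(0.0290+0.0100) + (1/10)(0.0520+0.0290) + (1/10)(0.0840+0.0520) + (1/10)(0.1620+0.0840) + (1/10)(0.2400+0.1620) + (1/10)(0.3650+0.2400) + (1/10)(0.6640+0.3650) + (1/10)(1.0000+0.6640)
  = 0.0005 + 0.0015 + 0.0039 + 0.0081 + 0.0136 + 0.0246 + 0.0402 + 0.0605 + 0.1029 + 0.1664 = 0.4222
G = 1 − 0.4222 = 0.5778

0.578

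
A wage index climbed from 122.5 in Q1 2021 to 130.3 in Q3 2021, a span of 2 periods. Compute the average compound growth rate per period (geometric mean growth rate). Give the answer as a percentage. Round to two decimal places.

Growth factor = (130.3/122.5)^(1/2) = (1.063673)^(1/2) = 1.031345
Growth rate = 1.031345 − 1 = 0.031345 = 3.1345%

3.13%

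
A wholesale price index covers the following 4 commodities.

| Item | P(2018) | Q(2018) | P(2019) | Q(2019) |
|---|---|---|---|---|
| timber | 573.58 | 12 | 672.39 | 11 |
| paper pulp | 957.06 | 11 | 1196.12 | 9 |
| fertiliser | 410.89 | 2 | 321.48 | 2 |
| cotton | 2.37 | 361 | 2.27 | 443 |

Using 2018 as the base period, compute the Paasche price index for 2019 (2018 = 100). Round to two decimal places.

117.95

Paasche price index uses current-period quantities as weights.
ΣP(2019)·Q(2019) = 672.39×11 + 1196.12×9 + 321.48×2 + 2.27×443 = 7396.29 + 10765.08 + 642.96 + 1005.61 = 19809.94
ΣP(2018)·Q(2019) = 573.58×11 + 957.06×9 + 410.89×2 + 2.37×443 = 6309.38 + 8613.54 + 821.78 + 1049.91 = 16794.61
Index = 19809.94 / 16794.61 × 100 = 117.9542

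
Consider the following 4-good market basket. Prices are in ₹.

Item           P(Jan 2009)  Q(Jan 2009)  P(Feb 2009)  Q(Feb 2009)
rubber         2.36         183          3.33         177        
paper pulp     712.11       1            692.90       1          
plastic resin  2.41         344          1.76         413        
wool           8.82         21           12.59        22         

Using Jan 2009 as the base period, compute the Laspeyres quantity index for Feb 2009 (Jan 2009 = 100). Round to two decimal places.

107.46

Laspeyres quantity index uses base-period prices as weights.
ΣP(Jan 2009)·Q(Feb 2009) = 2.36×177 + 712.11×1 + 2.41×413 + 8.82×22 = 417.72 + 712.11 + 995.33 + 194.04 = 2319.2
ΣP(Jan 2009)·Q(Jan 2009) = 2.36×183 + 712.11×1 + 2.41×344 + 8.82×21 = 431.88 + 712.11 + 829.04 + 185.22 = 2158.25
Index = 2319.2 / 2158.25 × 100 = 107.4574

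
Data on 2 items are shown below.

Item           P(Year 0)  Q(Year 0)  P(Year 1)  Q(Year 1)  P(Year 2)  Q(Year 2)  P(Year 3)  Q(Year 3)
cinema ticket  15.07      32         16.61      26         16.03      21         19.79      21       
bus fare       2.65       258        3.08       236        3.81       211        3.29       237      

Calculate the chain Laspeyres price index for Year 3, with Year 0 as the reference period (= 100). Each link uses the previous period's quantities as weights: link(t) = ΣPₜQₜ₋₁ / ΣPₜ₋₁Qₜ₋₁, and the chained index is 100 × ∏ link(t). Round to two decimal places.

Link Year 0→Year 1:
ΣP(Year 1)Q(Year 0) = 16.61×32 + 3.08×258 = 531.52 + 794.64 = 1326.16
ΣP(Year 0)Q(Year 0) = 15.07×32 + 2.65×258 = 482.24 + 683.7 = 1165.94
link = 1326.16/1165.94 = 1.137417
Link Year 1→Year 2:
ΣP(Year 2)Q(Year 1) = 16.03×26 + 3.81×236 = 416.78 + 899.16 = 1315.94
ΣP(Year 1)Q(Year 1) = 16.61×26 + 3.08×236 = 431.86 + 726.88 = 1158.74
link = 1315.94/1158.74 = 1.135665
Link Year 2→Year 3:
ΣP(Year 3)Q(Year 2) = 19.79×21 + 3.29×211 = 415.59 + 694.19 = 1109.78
ΣP(Year 2)Q(Year 2) = 16.03×21 + 3.81×211 = 336.63 + 803.91 = 1140.54
link = 1109.78/1140.54 = 0.973030
Chained index = 100 × 1.137417 × 1.135665 × 0.973030 = 125.6887

125.69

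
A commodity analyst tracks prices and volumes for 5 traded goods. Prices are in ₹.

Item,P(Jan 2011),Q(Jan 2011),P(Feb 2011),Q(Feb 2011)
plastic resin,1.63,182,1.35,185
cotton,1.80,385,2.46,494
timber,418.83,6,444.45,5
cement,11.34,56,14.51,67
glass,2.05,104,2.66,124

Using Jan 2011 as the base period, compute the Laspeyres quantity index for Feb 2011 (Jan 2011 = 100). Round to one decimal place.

98.8

Laspeyres quantity index uses base-period prices as weights.
ΣP(Jan 2011)·Q(Feb 2011) = 1.63×185 + 1.80×494 + 418.83×5 + 11.34×67 + 2.05×124 = 301.55 + 889.2 + 2094.15 + 759.78 + 254.2 = 4298.88
ΣP(Jan 2011)·Q(Jan 2011) = 1.63×182 + 1.80×385 + 418.83×6 + 11.34×56 + 2.05×104 = 296.66 + 693 + 2512.98 + 635.04 + 213.2 = 4350.88
Index = 4298.88 / 4350.88 × 100 = 98.8048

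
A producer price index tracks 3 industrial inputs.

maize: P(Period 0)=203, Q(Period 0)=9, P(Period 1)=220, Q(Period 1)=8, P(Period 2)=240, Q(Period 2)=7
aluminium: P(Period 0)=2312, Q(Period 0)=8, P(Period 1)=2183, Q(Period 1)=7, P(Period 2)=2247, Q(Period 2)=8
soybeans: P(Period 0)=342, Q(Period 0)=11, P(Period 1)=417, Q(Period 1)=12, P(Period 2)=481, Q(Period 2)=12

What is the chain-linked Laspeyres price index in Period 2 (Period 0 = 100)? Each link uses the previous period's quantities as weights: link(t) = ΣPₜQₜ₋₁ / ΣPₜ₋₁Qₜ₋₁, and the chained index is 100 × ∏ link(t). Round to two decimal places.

106.00

Link Period 0→Period 1:
ΣP(Period 1)Q(Period 0) = 220×9 + 2183×8 + 417×11 = 1980 + 17464 + 4587 = 24031
ΣP(Period 0)Q(Period 0) = 203×9 + 2312×8 + 342×11 = 1827 + 18496 + 3762 = 24085
link = 24031/24085 = 0.997758
Link Period 1→Period 2:
ΣP(Period 2)Q(Period 1) = 240×8 + 2247×7 + 481×12 = 1920 + 15729 + 5772 = 23421
ΣP(Period 1)Q(Period 1) = 220×8 + 2183×7 + 417×12 = 1760 + 15281 + 5004 = 22045
link = 23421/22045 = 1.062418
Chained index = 100 × 0.997758 × 1.062418 = 106.0036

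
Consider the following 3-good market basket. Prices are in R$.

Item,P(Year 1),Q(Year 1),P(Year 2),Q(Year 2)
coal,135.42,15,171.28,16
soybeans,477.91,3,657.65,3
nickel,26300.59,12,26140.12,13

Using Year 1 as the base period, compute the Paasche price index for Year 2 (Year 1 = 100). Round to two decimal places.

Paasche price index uses current-period quantities as weights.
ΣP(Year 2)·Q(Year 2) = 171.28×16 + 657.65×3 + 26140.12×13 = 2740.48 + 1972.95 + 339821.56 = 344534.99
ΣP(Year 1)·Q(Year 2) = 135.42×16 + 477.91×3 + 26300.59×13 = 2166.72 + 1433.73 + 341907.67 = 345508.12
Index = 344534.99 / 345508.12 × 100 = 99.7183

99.72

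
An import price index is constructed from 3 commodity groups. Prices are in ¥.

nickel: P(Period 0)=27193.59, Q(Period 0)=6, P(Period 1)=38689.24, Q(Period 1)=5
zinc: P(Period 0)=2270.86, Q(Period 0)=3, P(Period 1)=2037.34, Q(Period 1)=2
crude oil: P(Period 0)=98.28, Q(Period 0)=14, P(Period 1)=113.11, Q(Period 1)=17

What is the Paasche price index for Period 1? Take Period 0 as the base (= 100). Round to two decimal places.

Paasche price index uses current-period quantities as weights.
ΣP(Period 1)·Q(Period 1) = 38689.24×5 + 2037.34×2 + 113.11×17 = 193446.2 + 4074.68 + 1922.87 = 199443.75
ΣP(Period 0)·Q(Period 1) = 27193.59×5 + 2270.86×2 + 98.28×17 = 135967.95 + 4541.72 + 1670.76 = 142180.43
Index = 199443.75 / 142180.43 × 100 = 140.2751

140.28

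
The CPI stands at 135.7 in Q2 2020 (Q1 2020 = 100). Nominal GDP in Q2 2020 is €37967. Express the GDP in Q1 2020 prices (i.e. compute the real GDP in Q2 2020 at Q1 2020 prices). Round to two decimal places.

Real = Nominal ÷ (Index/100) = 37967 ÷ (135.7/100)
     = 37967 ÷ 1.357 = 27978.6293

27978.63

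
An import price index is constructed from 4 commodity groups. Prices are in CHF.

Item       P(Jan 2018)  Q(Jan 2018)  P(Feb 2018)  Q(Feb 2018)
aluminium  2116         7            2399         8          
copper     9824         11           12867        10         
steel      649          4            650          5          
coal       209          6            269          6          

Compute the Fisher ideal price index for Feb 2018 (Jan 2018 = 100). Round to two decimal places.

Laspeyres component (base-period weights):
ΣP(Feb 2018)Q(Jan 2018) = 2399×7 + 12867×11 + 650×4 + 269×6 = 16793 + 141537 + 2600 + 1614 = 162544
ΣP(Jan 2018)Q(Jan 2018) = 2116×7 + 9824×11 + 649×4 + 209×6 = 14812 + 108064 + 2596 + 1254 = 126726
L = 162544 / 126726 × 100 = 128.2641
Paasche component (current-period weights):
ΣP(Feb 2018)Q(Feb 2018) = 2399×8 + 12867×10 + 650×5 + 269×6 = 19192 + 128670 + 3250 + 1614 = 152726
ΣP(Jan 2018)Q(Feb 2018) = 2116×8 + 9824×10 + 649×5 + 209×6 = 16928 + 98240 + 3245 + 1254 = 119667
P = 152726 / 119667 × 100 = 127.6258
Fisher = √(L × P) = √(128.2641 × 127.6258) = 127.9446

127.94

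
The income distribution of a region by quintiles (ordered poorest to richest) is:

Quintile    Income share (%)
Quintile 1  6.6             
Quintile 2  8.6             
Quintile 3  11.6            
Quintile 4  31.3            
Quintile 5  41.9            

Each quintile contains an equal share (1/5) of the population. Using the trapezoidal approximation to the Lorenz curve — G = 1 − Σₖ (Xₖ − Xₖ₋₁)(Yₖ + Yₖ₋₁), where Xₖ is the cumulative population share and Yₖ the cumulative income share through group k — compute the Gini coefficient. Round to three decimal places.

0.373

Cumulative income shares Yₖ: 0.0660, 0.1520, 0.2680, 0.5810, 1.0000
Σ (Xₖ−Xₖ₋₁)(Yₖ+Yₖ₋₁) = (1/5)(0.0660+0.0000) + (1/5)(0.1520+0.0660) + (1/5)(0.2680+0.1520) + (1/5)(0.5810+0.2680) + (1/5)(1.0000+0.5810)
  = 0.0132 + 0.0436 + 0.0840 + 0.1698 + 0.3162 = 0.6268
G = 1 − 0.6268 = 0.3732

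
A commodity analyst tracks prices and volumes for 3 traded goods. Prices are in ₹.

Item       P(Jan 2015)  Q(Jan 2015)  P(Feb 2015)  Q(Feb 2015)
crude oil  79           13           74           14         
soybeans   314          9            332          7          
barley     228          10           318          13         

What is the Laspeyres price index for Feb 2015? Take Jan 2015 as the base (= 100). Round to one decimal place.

Laspeyres price index uses base-period quantities as weights.
ΣP(Feb 2015)·Q(Jan 2015) = 74×13 + 332×9 + 318×10 = 962 + 2988 + 3180 = 7130
ΣP(Jan 2015)·Q(Jan 2015) = 79×13 + 314×9 + 228×10 = 1027 + 2826 + 2280 = 6133
Index = 7130 / 6133 × 100 = 116.2563

116.3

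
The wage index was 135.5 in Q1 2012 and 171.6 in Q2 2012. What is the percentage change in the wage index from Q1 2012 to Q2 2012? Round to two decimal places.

Change = (171.6 − 135.5) / 135.5 × 100
       = 36.1 / 135.5 × 100 = 26.6421%

26.64%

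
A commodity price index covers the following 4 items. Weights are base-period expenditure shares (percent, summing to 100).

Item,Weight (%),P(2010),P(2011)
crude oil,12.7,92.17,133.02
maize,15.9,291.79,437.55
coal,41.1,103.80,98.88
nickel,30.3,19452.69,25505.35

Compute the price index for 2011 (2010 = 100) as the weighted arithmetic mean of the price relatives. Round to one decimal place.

121.1

crude oil: 12.7 × (133.02/92.17) = 12.7 × 1.443203 = 18.3287
maize: 15.9 × (437.55/291.79) = 15.9 × 1.499537 = 23.8426
coal: 41.1 × (98.88/103.80) = 41.1 × 0.952601 = 39.1519
nickel: 30.3 × (25505.35/19452.69) = 30.3 × 1.311148 = 39.7278
Index = Σ wᵢ·(p₁ᵢ/p₀ᵢ) = 18.3287 + 23.8426 + 39.1519 + 39.7278 = 121.0510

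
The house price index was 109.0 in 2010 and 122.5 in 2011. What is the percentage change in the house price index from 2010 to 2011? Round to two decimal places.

Change = (122.5 − 109.0) / 109.0 × 100
       = 13.5 / 109.0 × 100 = 12.3853%

12.39%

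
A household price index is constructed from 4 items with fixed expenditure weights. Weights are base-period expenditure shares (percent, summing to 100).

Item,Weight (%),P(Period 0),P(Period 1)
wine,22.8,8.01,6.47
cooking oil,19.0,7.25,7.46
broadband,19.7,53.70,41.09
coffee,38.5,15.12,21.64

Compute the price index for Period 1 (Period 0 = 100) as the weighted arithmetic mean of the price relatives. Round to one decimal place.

wine: 22.8 × (6.47/8.01) = 22.8 × 0.807740 = 18.4165
cooking oil: 19.0 × (7.46/7.25) = 19.0 × 1.028966 = 19.5503
broadband: 19.7 × (41.09/53.70) = 19.7 × 0.765177 = 15.0740
coffee: 38.5 × (21.64/15.12) = 38.5 × 1.431217 = 55.1019
Index = Σ wᵢ·(p₁ᵢ/p₀ᵢ) = 18.4165 + 19.5503 + 15.0740 + 55.1019 = 108.1427

108.1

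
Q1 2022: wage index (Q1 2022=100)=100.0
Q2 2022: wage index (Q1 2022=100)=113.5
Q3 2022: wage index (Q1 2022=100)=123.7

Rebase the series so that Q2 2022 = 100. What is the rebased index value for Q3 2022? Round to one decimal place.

109.0

Rebased(Q3 2022) = 123.7 / 113.5 × 100 = 108.9868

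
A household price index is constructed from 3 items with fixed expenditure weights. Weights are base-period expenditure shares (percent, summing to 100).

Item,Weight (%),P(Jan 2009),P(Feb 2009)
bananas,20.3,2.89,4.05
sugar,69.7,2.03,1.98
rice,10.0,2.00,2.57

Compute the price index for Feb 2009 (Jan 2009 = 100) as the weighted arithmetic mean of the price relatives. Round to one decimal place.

109.3

bananas: 20.3 × (4.05/2.89) = 20.3 × 1.401384 = 28.4481
sugar: 69.7 × (1.98/2.03) = 69.7 × 0.975369 = 67.9833
rice: 10.0 × (2.57/2.00) = 10.0 × 1.285000 = 12.8500
Index = Σ wᵢ·(p₁ᵢ/p₀ᵢ) = 28.4481 + 67.9833 + 12.8500 = 109.2813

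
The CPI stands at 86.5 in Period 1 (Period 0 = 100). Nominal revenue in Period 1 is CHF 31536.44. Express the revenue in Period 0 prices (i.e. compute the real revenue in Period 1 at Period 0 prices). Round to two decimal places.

36458.31

Real = Nominal ÷ (Index/100) = 31536.44 ÷ (86.5/100)
     = 31536.44 ÷ 0.865 = 36458.3121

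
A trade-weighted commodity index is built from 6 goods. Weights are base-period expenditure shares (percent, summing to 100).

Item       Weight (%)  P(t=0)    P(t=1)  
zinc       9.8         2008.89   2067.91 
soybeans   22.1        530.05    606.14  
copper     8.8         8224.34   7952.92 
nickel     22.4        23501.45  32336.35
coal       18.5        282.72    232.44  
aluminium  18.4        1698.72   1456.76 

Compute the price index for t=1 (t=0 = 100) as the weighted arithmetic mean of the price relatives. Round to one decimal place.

105.7

zinc: 9.8 × (2067.91/2008.89) = 9.8 × 1.029379 = 10.0879
soybeans: 22.1 × (606.14/530.05) = 22.1 × 1.143552 = 25.2725
copper: 8.8 × (7952.92/8224.34) = 8.8 × 0.966998 = 8.5096
nickel: 22.4 × (32336.35/23501.45) = 22.4 × 1.375930 = 30.8208
coal: 18.5 × (232.44/282.72) = 18.5 × 0.822156 = 15.2099
aluminium: 18.4 × (1456.76/1698.72) = 18.4 × 0.857563 = 15.7792
Index = Σ wᵢ·(p₁ᵢ/p₀ᵢ) = 10.0879 + 25.2725 + 8.5096 + 30.8208 + 15.2099 + 15.7792 = 105.6799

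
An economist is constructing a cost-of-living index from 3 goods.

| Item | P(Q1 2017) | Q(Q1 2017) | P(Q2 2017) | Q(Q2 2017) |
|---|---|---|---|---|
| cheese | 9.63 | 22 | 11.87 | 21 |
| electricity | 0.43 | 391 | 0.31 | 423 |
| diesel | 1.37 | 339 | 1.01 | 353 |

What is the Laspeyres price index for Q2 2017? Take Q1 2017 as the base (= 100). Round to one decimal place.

Laspeyres price index uses base-period quantities as weights.
ΣP(Q2 2017)·Q(Q1 2017) = 11.87×22 + 0.31×391 + 1.01×339 = 261.14 + 121.21 + 342.39 = 724.74
ΣP(Q1 2017)·Q(Q1 2017) = 9.63×22 + 0.43×391 + 1.37×339 = 211.86 + 168.13 + 464.43 = 844.42
Index = 724.74 / 844.42 × 100 = 85.8270

85.8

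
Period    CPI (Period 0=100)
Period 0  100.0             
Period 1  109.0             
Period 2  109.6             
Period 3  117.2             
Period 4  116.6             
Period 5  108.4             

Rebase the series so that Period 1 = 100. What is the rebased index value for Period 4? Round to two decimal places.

106.97

Rebased(Period 4) = 116.6 / 109.0 × 100 = 106.9725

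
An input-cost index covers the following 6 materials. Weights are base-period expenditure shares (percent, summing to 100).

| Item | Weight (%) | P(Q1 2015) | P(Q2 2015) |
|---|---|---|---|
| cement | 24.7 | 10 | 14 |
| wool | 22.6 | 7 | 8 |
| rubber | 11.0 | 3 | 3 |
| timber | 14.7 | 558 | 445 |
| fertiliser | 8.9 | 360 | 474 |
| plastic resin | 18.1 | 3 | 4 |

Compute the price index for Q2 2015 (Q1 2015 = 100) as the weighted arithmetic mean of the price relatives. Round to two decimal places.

cement: 24.7 × (14/10) = 24.7 × 1.400000 = 34.5800
wool: 22.6 × (8/7) = 22.6 × 1.142857 = 25.8286
rubber: 11.0 × (3/3) = 11.0 × 1.000000 = 11.0000
timber: 14.7 × (445/558) = 14.7 × 0.797491 = 11.7231
fertiliser: 8.9 × (474/360) = 8.9 × 1.316667 = 11.7183
plastic resin: 18.1 × (4/3) = 18.1 × 1.333333 = 24.1333
Index = Σ wᵢ·(p₁ᵢ/p₀ᵢ) = 34.5800 + 25.8286 + 11.0000 + 11.7231 + 11.7183 + 24.1333 = 118.9834

118.98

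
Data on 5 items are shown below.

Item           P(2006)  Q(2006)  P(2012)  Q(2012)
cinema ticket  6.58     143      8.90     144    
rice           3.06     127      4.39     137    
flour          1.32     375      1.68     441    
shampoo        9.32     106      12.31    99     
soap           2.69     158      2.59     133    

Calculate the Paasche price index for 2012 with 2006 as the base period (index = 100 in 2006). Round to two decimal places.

Paasche price index uses current-period quantities as weights.
ΣP(2012)·Q(2012) = 8.90×144 + 4.39×137 + 1.68×441 + 12.31×99 + 2.59×133 = 1281.6 + 601.43 + 740.88 + 1218.69 + 344.47 = 4187.07
ΣP(2006)·Q(2012) = 6.58×144 + 3.06×137 + 1.32×441 + 9.32×99 + 2.69×133 = 947.52 + 419.22 + 582.12 + 922.68 + 357.77 = 3229.31
Index = 4187.07 / 3229.31 × 100 = 129.6583

129.66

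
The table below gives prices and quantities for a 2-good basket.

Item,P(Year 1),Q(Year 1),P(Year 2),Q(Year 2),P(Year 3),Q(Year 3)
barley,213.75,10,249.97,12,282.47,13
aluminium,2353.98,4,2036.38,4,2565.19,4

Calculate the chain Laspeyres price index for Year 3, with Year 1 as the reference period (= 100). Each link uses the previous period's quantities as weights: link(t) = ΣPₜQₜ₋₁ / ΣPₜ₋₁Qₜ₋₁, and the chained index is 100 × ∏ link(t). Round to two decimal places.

Link Year 1→Year 2:
ΣP(Year 2)Q(Year 1) = 249.97×10 + 2036.38×4 = 2499.7 + 8145.52 = 10645.22
ΣP(Year 1)Q(Year 1) = 213.75×10 + 2353.98×4 = 2137.5 + 9415.92 = 11553.42
link = 10645.22/11553.42 = 0.921391
Link Year 2→Year 3:
ΣP(Year 3)Q(Year 2) = 282.47×12 + 2565.19×4 = 3389.64 + 10260.76 = 13650.4
ΣP(Year 2)Q(Year 2) = 249.97×12 + 2036.38×4 = 2999.64 + 8145.52 = 11145.16
link = 13650.4/11145.16 = 1.224783
Chained index = 100 × 0.921391 × 1.224783 = 112.8504

112.85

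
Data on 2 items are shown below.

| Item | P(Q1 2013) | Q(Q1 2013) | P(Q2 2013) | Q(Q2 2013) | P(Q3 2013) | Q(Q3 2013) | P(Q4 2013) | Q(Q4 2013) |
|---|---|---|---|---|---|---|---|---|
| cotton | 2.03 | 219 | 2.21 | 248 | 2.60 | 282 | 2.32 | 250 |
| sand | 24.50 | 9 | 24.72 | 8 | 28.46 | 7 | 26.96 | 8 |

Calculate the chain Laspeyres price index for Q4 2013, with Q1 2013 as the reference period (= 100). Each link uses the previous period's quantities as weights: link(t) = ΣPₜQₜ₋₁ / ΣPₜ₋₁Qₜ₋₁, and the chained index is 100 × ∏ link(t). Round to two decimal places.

Link Q1 2013→Q2 2013:
ΣP(Q2 2013)Q(Q1 2013) = 2.21×219 + 24.72×9 = 483.99 + 222.48 = 706.47
ΣP(Q1 2013)Q(Q1 2013) = 2.03×219 + 24.50×9 = 444.57 + 220.5 = 665.07
link = 706.47/665.07 = 1.062249
Link Q2 2013→Q3 2013:
ΣP(Q3 2013)Q(Q2 2013) = 2.60×248 + 28.46×8 = 644.8 + 227.68 = 872.48
ΣP(Q2 2013)Q(Q2 2013) = 2.21×248 + 24.72×8 = 548.08 + 197.76 = 745.84
link = 872.48/745.84 = 1.169795
Link Q3 2013→Q4 2013:
ΣP(Q4 2013)Q(Q3 2013) = 2.32×282 + 26.96×7 = 654.24 + 188.72 = 842.96
ΣP(Q3 2013)Q(Q3 2013) = 2.60×282 + 28.46×7 = 733.2 + 199.22 = 932.42
link = 842.96/932.42 = 0.904056
Chained index = 100 × 1.062249 × 1.169795 × 0.904056 = 112.3393

112.34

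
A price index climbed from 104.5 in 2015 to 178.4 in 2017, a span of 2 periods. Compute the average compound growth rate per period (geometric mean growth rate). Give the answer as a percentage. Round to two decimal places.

30.66%

Growth factor = (178.4/104.5)^(1/2) = (1.707177)^(1/2) = 1.306590
Growth rate = 1.306590 − 1 = 0.306590 = 30.6590%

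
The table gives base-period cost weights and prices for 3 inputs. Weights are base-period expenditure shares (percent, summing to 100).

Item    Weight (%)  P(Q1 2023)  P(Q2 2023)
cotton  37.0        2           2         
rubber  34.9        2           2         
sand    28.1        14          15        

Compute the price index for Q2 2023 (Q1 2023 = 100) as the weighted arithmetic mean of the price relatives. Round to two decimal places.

cotton: 37.0 × (2/2) = 37.0 × 1.000000 = 37.0000
rubber: 34.9 × (2/2) = 34.9 × 1.000000 = 34.9000
sand: 28.1 × (15/14) = 28.1 × 1.071429 = 30.1071
Index = Σ wᵢ·(p₁ᵢ/p₀ᵢ) = 37.0000 + 34.9000 + 30.1071 = 102.0071

102.01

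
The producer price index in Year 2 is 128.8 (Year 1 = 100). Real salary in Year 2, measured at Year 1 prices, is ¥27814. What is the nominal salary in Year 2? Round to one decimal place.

35824.4

Nominal = Real × (Index/100) = 27814 × (128.8/100)
        = 27814 × 1.288 = 35824.4320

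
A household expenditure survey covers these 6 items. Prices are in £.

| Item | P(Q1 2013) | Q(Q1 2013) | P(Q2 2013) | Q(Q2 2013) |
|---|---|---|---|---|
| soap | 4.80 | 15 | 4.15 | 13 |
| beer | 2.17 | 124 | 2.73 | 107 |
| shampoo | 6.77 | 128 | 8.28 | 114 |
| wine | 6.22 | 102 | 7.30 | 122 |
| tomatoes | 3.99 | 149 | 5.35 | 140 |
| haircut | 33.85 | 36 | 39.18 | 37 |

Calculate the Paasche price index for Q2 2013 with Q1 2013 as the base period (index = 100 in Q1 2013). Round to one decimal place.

Paasche price index uses current-period quantities as weights.
ΣP(Q2 2013)·Q(Q2 2013) = 4.15×13 + 2.73×107 + 8.28×114 + 7.30×122 + 5.35×140 + 39.18×37 = 53.95 + 292.11 + 943.92 + 890.6 + 749 + 1449.66 = 4379.24
ΣP(Q1 2013)·Q(Q2 2013) = 4.80×13 + 2.17×107 + 6.77×114 + 6.22×122 + 3.99×140 + 33.85×37 = 62.4 + 232.19 + 771.78 + 758.84 + 558.6 + 1252.45 = 3636.26
Index = 4379.24 / 3636.26 × 100 = 120.4325

120.4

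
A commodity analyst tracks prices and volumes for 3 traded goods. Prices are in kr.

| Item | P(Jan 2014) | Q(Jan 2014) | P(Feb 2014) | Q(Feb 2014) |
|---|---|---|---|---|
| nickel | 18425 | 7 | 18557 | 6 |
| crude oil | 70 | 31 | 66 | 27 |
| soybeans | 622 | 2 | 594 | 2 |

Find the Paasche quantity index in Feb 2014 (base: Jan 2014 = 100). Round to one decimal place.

85.9

Paasche quantity index uses current-period prices as weights.
ΣP(Feb 2014)·Q(Feb 2014) = 18557×6 + 66×27 + 594×2 = 111342 + 1782 + 1188 = 114312
ΣP(Feb 2014)·Q(Jan 2014) = 18557×7 + 66×31 + 594×2 = 129899 + 2046 + 1188 = 133133
Index = 114312 / 133133 × 100 = 85.8630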